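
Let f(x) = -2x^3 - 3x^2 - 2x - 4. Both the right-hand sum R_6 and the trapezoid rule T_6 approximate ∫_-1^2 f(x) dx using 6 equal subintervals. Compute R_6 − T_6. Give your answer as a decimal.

-8.25

R_6 = -40.5.
T_6 = -32.25.
R_6 − T_6 = -8.25.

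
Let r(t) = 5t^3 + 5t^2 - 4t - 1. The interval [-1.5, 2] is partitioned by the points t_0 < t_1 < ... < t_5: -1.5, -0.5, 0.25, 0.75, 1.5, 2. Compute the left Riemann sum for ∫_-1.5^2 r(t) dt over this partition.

Subinterval widths: 1, 0.75, 0.5, 0.75, 0.5.
Left endpoints: -1.5, -0.5, 0.25, 0.75, 1.5.
r(-1.5) = -0.625, r(-0.5) = 1.625, r(0.25) = -1.609375, r(0.75) = 0.921875, r(1.5) = 21.125.
Sum = Σ Δt_i · r(t_i).
Sum = 11.04296875.

11.04296875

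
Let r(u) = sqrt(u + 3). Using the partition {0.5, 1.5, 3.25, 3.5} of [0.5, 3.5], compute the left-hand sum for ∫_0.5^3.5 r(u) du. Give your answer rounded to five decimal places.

Subinterval widths: 1, 1.75, 0.25.
Left endpoints: 0.5, 1.5, 3.25.
r(0.5) ≈ 1.87083, r(1.5) ≈ 2.12132, r(3.25) ≈ 2.50000.
Sum = Σ Δu_i · r(u_i).
Sum ≈ 6.20814.

6.20814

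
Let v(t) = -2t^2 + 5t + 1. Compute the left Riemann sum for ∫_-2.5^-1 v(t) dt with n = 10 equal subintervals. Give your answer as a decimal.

-22.73625

Δt = (-1 − (-2.5))/10 = 0.15.
Left endpoints: -2.5, -2.35, -2.2, -2.05, -1.9, -1.75, -1.6, -1.45, -1.3, -1.15.
v(-2.5) = -24, v(-2.35) = -21.795, v(-2.2) = -19.68, v(-2.05) = -17.655, v(-1.9) = -15.72, v(-1.75) = -13.875, v(-1.6) = -12.12, v(-1.45) = -10.455, v(-1.3) = -8.88, v(-1.15) = -7.395.
Sum = Δt · [v(-2.5) + v(-2.35) + v(-2.2) + ...].
Sum = -22.73625.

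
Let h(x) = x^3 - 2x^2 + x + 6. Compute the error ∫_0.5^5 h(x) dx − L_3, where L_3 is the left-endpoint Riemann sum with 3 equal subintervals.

Exact integral: ∫_0.5^5 h(x) dx = 112.359375.
L_3 = 63.
Error = 112.359375 − 63 = 49.359375.

49.359375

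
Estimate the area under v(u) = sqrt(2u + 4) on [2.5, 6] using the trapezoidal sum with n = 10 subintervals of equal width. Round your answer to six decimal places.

12.332483

Δu = (6 − 2.5)/10 = 0.35.
v(2.5) ≈ 3.000000, v(2.85) ≈ 3.114482, v(3.2) ≈ 3.224903, v(3.55) ≈ 3.331666, v(3.9) ≈ 3.435113, v(4.25) ≈ 3.535534, v(4.6) ≈ 3.633180, v(4.95) ≈ 3.728270, v(5.3) ≈ 3.820995, v(5.65) ≈ 3.911521, v(6) ≈ 4.000000.
T_10 = (Δu/2)·[v(u_0) + 2v(u_1) + ... + 2v(u_{9}) + v(u_10)].
Sum ≈ 12.332483.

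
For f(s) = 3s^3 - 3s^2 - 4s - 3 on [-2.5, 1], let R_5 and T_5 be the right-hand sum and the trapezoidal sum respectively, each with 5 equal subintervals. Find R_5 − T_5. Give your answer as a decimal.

R_5 = -29.89.
T_5 = -47.95875.
R_5 − T_5 = 18.06875.

18.06875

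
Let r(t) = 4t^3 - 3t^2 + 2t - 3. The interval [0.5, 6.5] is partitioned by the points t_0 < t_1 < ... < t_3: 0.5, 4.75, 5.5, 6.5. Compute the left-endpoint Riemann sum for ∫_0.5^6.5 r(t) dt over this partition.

Subinterval widths: 4.25, 0.75, 1.
Left endpoints: 0.5, 4.75, 5.5.
r(0.5) = -2.25, r(4.75) = 367.5, r(5.5) = 582.75.
Sum = Σ Δt_i · r(t_i).
Sum = 848.8125.

848.8125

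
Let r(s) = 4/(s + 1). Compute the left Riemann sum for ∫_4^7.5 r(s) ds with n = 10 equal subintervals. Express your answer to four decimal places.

Δs = (7.5 − 4)/10 = 0.35.
Left endpoints: 4, 4.35, 4.7, 5.05, 5.4, 5.75, 6.1, 6.45, 6.8, 7.15.
r(4) = 0.8, r(4.35) = 80/107, r(4.7) = 40/57, r(5.05) = 80/121, r(5.4) = 0.625, r(5.75) = 16/27, r(6.1) = 40/71, r(6.45) = 80/149, r(6.8) = 20/39, r(7.15) = 80/163.
Sum = Δs · [r(4) + r(4.35) + r(4.7) + ...].
Sum ≈ 2.1812.

2.1812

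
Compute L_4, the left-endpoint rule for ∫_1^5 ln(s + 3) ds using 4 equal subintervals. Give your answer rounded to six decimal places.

Δs = (5 − 1)/4 = 1.
Left endpoints: 1, 2, 3, 4.
f(1) ≈ 1.386294, f(2) ≈ 1.609438, f(3) ≈ 1.791759, f(4) ≈ 1.945910.
Sum = Δs · [f(1) + f(2) + f(3) + f(4)].
Sum ≈ 6.733402.

6.733402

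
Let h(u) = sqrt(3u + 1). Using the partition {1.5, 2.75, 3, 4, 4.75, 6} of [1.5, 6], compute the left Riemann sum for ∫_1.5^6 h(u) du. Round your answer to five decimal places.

14.43970

Subinterval widths: 1.25, 0.25, 1, 0.75, 1.25.
Left endpoints: 1.5, 2.75, 3, 4, 4.75.
h(1.5) ≈ 2.34521, h(2.75) ≈ 3.04138, h(3) ≈ 3.16228, h(4) ≈ 3.60555, h(4.75) ≈ 3.90512.
Sum = Σ Δu_i · h(u_i).
Sum ≈ 14.43970.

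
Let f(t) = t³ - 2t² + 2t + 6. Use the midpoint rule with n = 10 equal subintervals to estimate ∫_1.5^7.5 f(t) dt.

598.68

Δt = (7.5 − 1.5)/10 = 0.6.
Midpoints: 1.8, 2.4, 3, 3.6, 4.2, 4.8, 5.4, 6, 6.6, 7.2.
f(1.8) = 8.952, f(2.4) = 13.104, f(3) = 21, f(3.6) = 33.936, f(4.2) = 53.208, f(4.8) = 80.112, f(5.4) = 115.944, f(6) = 162, f(6.6) = 219.576, f(7.2) = 289.968.
Sum = Δt · [f(1.8) + f(2.4) + f(3) + ...].
Sum = 598.68.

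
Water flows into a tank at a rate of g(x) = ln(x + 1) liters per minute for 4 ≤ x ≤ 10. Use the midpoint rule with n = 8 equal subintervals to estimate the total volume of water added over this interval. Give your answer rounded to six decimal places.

12.332210

Δx = (10 − 4)/8 = 0.75.
Midpoints: 4.375, 5.125, 5.875, 6.625, 7.375, 8.125, 8.875, 9.625.
g(4.375) ≈ 1.681759, g(5.125) ≈ 1.812379, g(5.875) ≈ 1.927892, g(6.625) ≈ 2.031432, g(7.375) ≈ 2.125251, g(8.125) ≈ 2.211018, g(8.875) ≈ 2.290006, g(9.625) ≈ 2.363210.
Sum = Δx · [g(4.375) + g(5.125) + g(5.875) + ...].
Sum ≈ 12.332210.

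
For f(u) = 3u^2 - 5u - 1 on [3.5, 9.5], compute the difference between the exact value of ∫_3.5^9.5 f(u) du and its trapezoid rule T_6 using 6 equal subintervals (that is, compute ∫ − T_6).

Exact integral: ∫_3.5^9.5 f(u) du = 613.5.
T_6 = 616.5.
Error = 613.5 − 616.5 = -3.

-3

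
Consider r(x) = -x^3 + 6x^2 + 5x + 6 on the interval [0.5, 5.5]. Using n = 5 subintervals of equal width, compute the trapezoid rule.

206.25

Δx = (5.5 − 0.5)/5 = 1.
r(0.5) = 9.875, r(1.5) = 23.625, r(2.5) = 40.375, r(3.5) = 54.125, r(4.5) = 58.875, r(5.5) = 48.625.
T_5 = (Δx/2)·[r(x_0) + 2r(x_1) + ... + 2r(x_{4}) + r(x_5)].
Sum = 206.25.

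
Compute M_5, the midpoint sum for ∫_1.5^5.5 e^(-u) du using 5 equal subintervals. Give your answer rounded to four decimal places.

0.2133

Δu = (5.5 − 1.5)/5 = 0.8.
Midpoints: 1.9, 2.7, 3.5, 4.3, 5.1.
f(1.9) ≈ 0.1496, f(2.7) ≈ 0.0672, f(3.5) ≈ 0.0302, f(4.3) ≈ 0.0136, f(5.1) ≈ 0.0061.
Sum = Δu · [f(1.9) + f(2.7) + f(3.5) + f(4.3) + f(5.1)].
Sum ≈ 0.2133.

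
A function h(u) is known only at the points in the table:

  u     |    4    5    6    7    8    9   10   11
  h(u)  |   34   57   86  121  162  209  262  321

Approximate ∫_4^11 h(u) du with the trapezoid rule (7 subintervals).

Δu = 1.
T_7 = (1/2)·[34 + 2·57 + 2·86 + 2·121 + 2·162 + 2·209 + 2·262 + 321] = 1074.5.

1074.5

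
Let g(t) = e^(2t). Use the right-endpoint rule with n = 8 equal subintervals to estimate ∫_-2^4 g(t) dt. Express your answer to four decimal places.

Δt = (4 − (-2))/8 = 0.75.
Right endpoints: -1.25, -0.5, 0.25, 1, 1.75, 2.5, 3.25, 4.
g(-1.25) ≈ 0.0821, g(-0.5) ≈ 0.3679, g(0.25) ≈ 1.6487, g(1) ≈ 7.3891, g(1.75) ≈ 33.1155, g(2.5) ≈ 148.4132, g(3.25) ≈ 665.1416, g(4) ≈ 2980.9580.
Sum = Δt · [g(-1.25) + g(-0.5) + g(0.25) + ...].
Sum ≈ 2877.8370.

2877.8370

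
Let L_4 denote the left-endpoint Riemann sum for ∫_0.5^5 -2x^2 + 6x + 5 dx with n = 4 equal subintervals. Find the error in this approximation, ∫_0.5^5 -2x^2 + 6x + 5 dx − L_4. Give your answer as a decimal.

-10.7578125

Exact integral: ∫_0.5^5 f(x) dx = 13.5.
L_4 = 24.2578125.
Error = 13.5 − 24.2578125 = -10.7578125.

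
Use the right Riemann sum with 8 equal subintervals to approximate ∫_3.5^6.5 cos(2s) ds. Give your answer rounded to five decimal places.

Δs = (6.5 − 3.5)/8 = 0.375.
Right endpoints: 3.875, 4.25, 4.625, 5, 5.375, 5.75, 6.125, 6.5.
f(3.875) ≈ 0.10379, f(4.25) ≈ -0.60201, f(4.625) ≈ -0.98477, f(5) ≈ -0.83907, f(5.375) ≈ -0.24311, f(5.75) ≈ 0.48330, f(6.125) ≈ 0.95037, f(6.5) ≈ 0.90745.
Sum = Δs · [f(3.875) + f(4.25) + f(4.625) + ...].
Sum ≈ -0.08402.

-0.08402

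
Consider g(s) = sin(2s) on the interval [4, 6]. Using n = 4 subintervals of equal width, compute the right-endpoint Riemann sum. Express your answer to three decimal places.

-0.834

Δs = (6 − 4)/4 = 0.5.
Right endpoints: 4.5, 5, 5.5, 6.
g(4.5) ≈ 0.412, g(5) ≈ -0.544, g(5.5) ≈ -1.000, g(6) ≈ -0.537.
Sum = Δs · [g(4.5) + g(5) + g(5.5) + g(6)].
Sum ≈ -0.834.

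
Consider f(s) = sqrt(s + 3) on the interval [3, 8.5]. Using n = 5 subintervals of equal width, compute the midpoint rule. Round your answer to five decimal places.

Δs = (8.5 − 3)/5 = 1.1.
Midpoints: 3.55, 4.65, 5.75, 6.85, 7.95.
f(3.55) ≈ 2.55930, f(4.65) ≈ 2.76586, f(5.75) ≈ 2.95804, f(6.85) ≈ 3.13847, f(7.95) ≈ 3.30908.
Sum = Δs · [f(3.55) + f(4.65) + f(5.75) + f(6.85) + f(7.95)].
Sum ≈ 16.20382.

16.20382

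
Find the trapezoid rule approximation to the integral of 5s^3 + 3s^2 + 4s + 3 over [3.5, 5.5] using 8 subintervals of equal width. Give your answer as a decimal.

Δs = (5.5 − 3.5)/8 = 0.25.
f(3.5) = 268.125, f(3.75) = 323.859375, f(4) = 387, f(4.25) = 458.015625, f(4.5) = 537.375, f(4.75) = 625.546875, f(5) = 723, f(5.25) = 830.203125, f(5.5) = 947.625.
T_8 = (Δs/2)·[f(s_0) + 2f(s_1) + ... + 2f(s_{7}) + f(s_8)].
Sum = 1123.21875.

1123.21875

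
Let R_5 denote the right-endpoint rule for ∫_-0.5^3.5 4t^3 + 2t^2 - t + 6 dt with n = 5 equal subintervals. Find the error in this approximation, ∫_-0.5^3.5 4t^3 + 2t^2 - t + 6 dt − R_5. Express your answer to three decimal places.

-85.333

Exact integral: ∫_-0.5^3.5 f(t) dt ≈ 196.66667.
R_5 = 282.
Error ≈ 196.66667 − 282 ≈ -85.333.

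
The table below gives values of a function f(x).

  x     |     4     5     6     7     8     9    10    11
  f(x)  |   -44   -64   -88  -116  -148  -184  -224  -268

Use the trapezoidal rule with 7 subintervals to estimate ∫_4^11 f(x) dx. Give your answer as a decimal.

-980

Δx = 1.
T_7 = (1/2)·[(-44) + 2·(-64) + 2·(-88) + 2·(-116) + 2·(-148) + 2·(-184) + 2·(-224) + (-268)] = -980.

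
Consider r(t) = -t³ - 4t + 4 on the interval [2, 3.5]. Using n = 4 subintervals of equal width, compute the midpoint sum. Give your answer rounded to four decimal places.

-43.8706

Δt = (3.5 − 2)/4 = 0.375.
Midpoints: 2.1875, 2.5625, 2.9375, 3.3125.
r(2.1875) = -62331/4096, r(2.5625) = -94521/4096, r(2.9375) = -135567/4096, r(3.3125) = -186765/4096.
Sum = Δt · [r(2.1875) + r(2.5625) + r(2.9375) + r(3.3125)].
Sum ≈ -43.8706.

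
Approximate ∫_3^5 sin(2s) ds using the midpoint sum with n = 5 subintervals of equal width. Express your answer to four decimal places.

Δs = (5 − 3)/5 = 0.4.
Midpoints: 3.2, 3.6, 4, 4.4, 4.8.
f(3.2) ≈ 0.1165, f(3.6) ≈ 0.7937, f(4) ≈ 0.9894, f(4.4) ≈ 0.5849, f(4.8) ≈ -0.1743.
Sum = Δs · [f(3.2) + f(3.6) + f(4) + f(4.4) + f(4.8)].
Sum ≈ 0.9241.

0.9241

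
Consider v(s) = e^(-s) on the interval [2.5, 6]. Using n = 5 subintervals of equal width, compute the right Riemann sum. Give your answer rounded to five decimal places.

0.05497

Δs = (6 − 2.5)/5 = 0.7.
Right endpoints: 3.2, 3.9, 4.6, 5.3, 6.
v(3.2) ≈ 0.04076, v(3.9) ≈ 0.02024, v(4.6) ≈ 0.01005, v(5.3) ≈ 0.00499, v(6) ≈ 0.00248.
Sum = Δs · [v(3.2) + v(3.9) + v(4.6) + v(5.3) + v(6)].
Sum ≈ 0.05497.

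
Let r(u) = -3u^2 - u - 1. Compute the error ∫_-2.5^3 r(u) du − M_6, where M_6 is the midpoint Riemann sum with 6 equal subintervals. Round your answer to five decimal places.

-1.15538

Exact integral: ∫_-2.5^3 r(u) du = -49.5.
M_6 ≈ -48.3446181.
Error ≈ -49.5 − (-48.3446181) ≈ -1.15538.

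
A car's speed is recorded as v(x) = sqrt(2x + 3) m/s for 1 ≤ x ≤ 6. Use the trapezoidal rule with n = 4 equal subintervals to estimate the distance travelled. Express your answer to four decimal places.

15.6137

Δx = (6 − 1)/4 = 1.25.
v(1) ≈ 2.2361, v(2.25) ≈ 2.7386, v(3.5) ≈ 3.1623, v(4.75) ≈ 3.5355, v(6) ≈ 3.8730.
T_4 = (Δx/2)·[v(x_0) + 2v(x_1) + 2v(x_2) + 2v(x_3) + v(x_4)].
Sum ≈ 15.6137.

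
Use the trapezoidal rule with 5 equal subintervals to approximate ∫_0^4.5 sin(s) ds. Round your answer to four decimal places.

1.1279

Δs = (4.5 − 0)/5 = 0.9.
f(0) ≈ 0.0000, f(0.9) ≈ 0.7833, f(1.8) ≈ 0.9738, f(2.7) ≈ 0.4274, f(3.6) ≈ -0.4425, f(4.5) ≈ -0.9775.
T_5 = (Δs/2)·[f(s_0) + 2f(s_1) + ... + 2f(s_{4}) + f(s_5)].
Sum ≈ 1.1279.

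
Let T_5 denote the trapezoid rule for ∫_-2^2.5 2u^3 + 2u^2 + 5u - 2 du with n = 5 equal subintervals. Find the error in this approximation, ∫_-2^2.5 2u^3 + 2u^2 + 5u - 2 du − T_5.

Exact integral: ∫_-2^2.5 f(u) du = 23.90625.
T_5 = 26.0325.
Error = 23.90625 − 26.0325 = -2.12625.

-2.12625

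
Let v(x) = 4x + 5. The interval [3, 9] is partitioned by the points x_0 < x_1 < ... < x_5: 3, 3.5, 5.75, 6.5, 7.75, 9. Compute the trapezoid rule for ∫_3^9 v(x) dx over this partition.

Subinterval widths: 0.5, 2.25, 0.75, 1.25, 1.25.
v(3) = 17, v(3.5) = 19, v(5.75) = 28, v(6.5) = 31, v(7.75) = 36, v(9) = 41.
On each subinterval the trapezoid contributes (Δx_i/2)·[v(x_{i-1}) + v(x_i)].
Sum = 174.

174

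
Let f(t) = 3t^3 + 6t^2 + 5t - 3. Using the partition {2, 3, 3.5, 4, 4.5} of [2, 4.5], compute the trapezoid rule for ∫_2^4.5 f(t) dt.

502.15625

Subinterval widths: 1, 0.5, 0.5, 0.5.
f(2) = 55, f(3) = 147, f(3.5) = 216.625, f(4) = 305, f(4.5) = 414.375.
On each subinterval the trapezoid contributes (Δt_i/2)·[f(t_{i-1}) + f(t_i)].
Sum = 502.15625.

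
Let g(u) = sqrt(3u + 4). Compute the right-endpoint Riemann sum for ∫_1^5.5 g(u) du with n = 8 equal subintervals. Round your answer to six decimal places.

Δu = (5.5 − 1)/8 = 0.5625.
Right endpoints: 1.5625, 2.125, 2.6875, 3.25, 3.8125, 4.375, 4.9375, 5.5.
g(1.5625) ≈ 2.947457, g(2.125) ≈ 3.221025, g(2.6875) ≈ 3.473111, g(3.25) ≈ 3.708099, g(3.8125) ≈ 3.929058, g(4.375) ≈ 4.138236, g(4.9375) ≈ 4.337338, g(5.5) ≈ 4.527693.
Sum = Δu · [g(1.5625) + g(2.125) + g(2.6875) + ...].
Sum ≈ 17.033634.

17.033634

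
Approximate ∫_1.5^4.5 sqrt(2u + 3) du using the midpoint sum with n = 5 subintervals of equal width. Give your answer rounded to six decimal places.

8.959216

Δu = (4.5 − 1.5)/5 = 0.6.
Midpoints: 1.8, 2.4, 3, 3.6, 4.2.
f(1.8) ≈ 2.569047, f(2.4) ≈ 2.792848, f(3) ≈ 3.000000, f(3.6) ≈ 3.193744, f(4.2) ≈ 3.376389.
Sum = Δu · [f(1.8) + f(2.4) + f(3) + f(3.6) + f(4.2)].
Sum ≈ 8.959216.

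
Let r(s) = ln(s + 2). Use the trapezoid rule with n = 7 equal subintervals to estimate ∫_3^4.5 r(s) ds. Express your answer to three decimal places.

2.619

Δs = (4.5 − 3)/7 = 3/14.
r(3) ≈ 1.609, r(45/14) ≈ 1.651, r(24/7) ≈ 1.692, r(51/14) ≈ 1.730, r(27/7) ≈ 1.768, r(57/14) ≈ 1.804, r(30/7) ≈ 1.838, r(4.5) ≈ 1.872.
T_7 = (Δs/2)·[r(s_0) + 2r(s_1) + ... + 2r(s_{6}) + r(s_7)].
Sum ≈ 2.619.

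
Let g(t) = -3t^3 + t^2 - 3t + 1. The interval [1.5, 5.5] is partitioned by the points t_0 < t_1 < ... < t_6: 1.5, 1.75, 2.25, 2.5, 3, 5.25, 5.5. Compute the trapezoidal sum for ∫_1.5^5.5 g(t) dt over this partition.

-735.80859375

Subinterval widths: 0.25, 0.5, 0.25, 0.5, 2.25, 0.25.
g(1.5) = -11.375, g(1.75) = -17.265625, g(2.25) = -34.859375, g(2.5) = -47.125, g(3) = -80, g(5.25) = -421.296875, g(5.5) = -484.375.
On each subinterval the trapezoid contributes (Δt_i/2)·[g(t_{i-1}) + g(t_i)].
Sum = -735.80859375.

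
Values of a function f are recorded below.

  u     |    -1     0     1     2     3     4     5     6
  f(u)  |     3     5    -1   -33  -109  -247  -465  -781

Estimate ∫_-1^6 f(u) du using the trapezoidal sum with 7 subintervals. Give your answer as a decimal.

-1239

Δu = 1.
T_7 = (1/2)·[3 + 2·5 + 2·(-1) + 2·(-33) + 2·(-109) + 2·(-247) + 2·(-465) + (-781)] = -1239.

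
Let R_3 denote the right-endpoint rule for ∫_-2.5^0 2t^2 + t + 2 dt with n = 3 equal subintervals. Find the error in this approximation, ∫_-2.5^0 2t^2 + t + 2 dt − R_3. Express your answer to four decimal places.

Exact integral: ∫_-2.5^0 f(t) dt ≈ 12.291667.
R_3 ≈ 8.703704.
Error ≈ 12.291667 − 8.703704 ≈ 3.5880.

3.5880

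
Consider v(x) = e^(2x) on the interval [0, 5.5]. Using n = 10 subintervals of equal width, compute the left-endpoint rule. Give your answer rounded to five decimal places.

16430.88823

Δx = (5.5 − 0)/10 = 0.55.
Left endpoints: 0, 0.55, 1.1, 1.65, 2.2, 2.75, 3.3, 3.85, 4.4, 4.95.
v(0) ≈ 1.00000, v(0.55) ≈ 3.00417, v(1.1) ≈ 9.02501, v(1.65) ≈ 27.11264, v(2.2) ≈ 81.45087, v(2.75) ≈ 244.69193, v(3.3) ≈ 735.09519, v(3.85) ≈ 2208.34799, v(4.4) ≈ 6634.24401, v(4.95) ≈ 19930.37044.
Sum = Δx · [v(0) + v(0.55) + v(1.1) + ...].
Sum ≈ 16430.88823.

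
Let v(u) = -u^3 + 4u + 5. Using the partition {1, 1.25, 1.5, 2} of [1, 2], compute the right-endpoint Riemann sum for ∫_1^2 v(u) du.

6.41796875

Subinterval widths: 0.25, 0.25, 0.5.
Right endpoints: 1.25, 1.5, 2.
v(1.25) = 8.046875, v(1.5) = 7.625, v(2) = 5.
Sum = Σ Δu_i · v(u_i).
Sum = 6.41796875.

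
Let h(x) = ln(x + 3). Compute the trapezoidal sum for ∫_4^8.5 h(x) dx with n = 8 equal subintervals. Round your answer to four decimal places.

9.9641

Δx = (8.5 − 4)/8 = 0.5625.
h(4) ≈ 1.9459, h(4.5625) ≈ 2.0232, h(5.125) ≈ 2.0949, h(5.6875) ≈ 2.1619, h(6.25) ≈ 2.2246, h(6.8125) ≈ 2.2837, h(7.375) ≈ 2.3394, h(7.9375) ≈ 2.3922, h(8.5) ≈ 2.4423.
T_8 = (Δx/2)·[h(x_0) + 2h(x_1) + ... + 2h(x_{7}) + h(x_8)].
Sum ≈ 9.9641.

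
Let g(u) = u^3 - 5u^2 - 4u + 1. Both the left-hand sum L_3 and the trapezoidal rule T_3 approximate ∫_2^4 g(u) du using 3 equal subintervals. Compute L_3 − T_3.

4

L_3 ≈ -50.740741.
T_3 ≈ -54.740741.
L_3 − T_3 = 4.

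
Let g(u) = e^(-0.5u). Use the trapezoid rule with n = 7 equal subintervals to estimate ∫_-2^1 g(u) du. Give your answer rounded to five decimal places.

Δu = (1 − (-2))/7 = 3/7.
g(-2) ≈ 2.71828, g(-11/7) ≈ 2.19397, g(-8/7) ≈ 1.77079, g(-5/7) ≈ 1.42924, g(-2/7) ≈ 1.15356, g(1/7) ≈ 0.93106, g(4/7) ≈ 0.75148, g(1) ≈ 0.60653.
T_7 = (Δu/2)·[g(u_0) + 2g(u_1) + ... + 2g(u_{6}) + g(u_7)].
Sum ≈ 4.23965.

4.23965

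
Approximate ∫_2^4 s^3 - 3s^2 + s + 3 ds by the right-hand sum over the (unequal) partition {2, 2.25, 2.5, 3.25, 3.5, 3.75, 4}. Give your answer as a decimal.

Subinterval widths: 0.25, 0.25, 0.75, 0.25, 0.25, 0.25.
Right endpoints: 2.25, 2.5, 3.25, 3.5, 3.75, 4.
f(2.25) = 1.453125, f(2.5) = 2.375, f(3.25) = 8.890625, f(3.5) = 12.625, f(3.75) = 17.296875, f(4) = 23.
Sum = Σ Δs_i · f(s_i).
Sum = 20.85546875.

20.85546875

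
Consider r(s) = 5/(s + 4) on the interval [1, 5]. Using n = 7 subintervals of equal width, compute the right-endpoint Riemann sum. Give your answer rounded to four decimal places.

2.8157

Δs = (5 − 1)/7 = 4/7.
Right endpoints: 11/7, 15/7, 19/7, 23/7, 27/7, 31/7, 5.
r(11/7) = 35/39, r(15/7) = 35/43, r(19/7) = 35/47, r(23/7) = 35/51, r(27/7) = 7/11, r(31/7) = 35/59, r(5) = 5/9.
Sum = Δs · [r(11/7) + r(15/7) + r(19/7) + ...].
Sum ≈ 2.8157.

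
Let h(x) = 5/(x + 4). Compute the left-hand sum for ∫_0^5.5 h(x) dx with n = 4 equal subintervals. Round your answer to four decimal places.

4.8625

Δx = (5.5 − 0)/4 = 1.375.
Left endpoints: 0, 1.375, 2.75, 4.125.
h(0) = 1.25, h(1.375) = 40/43, h(2.75) = 20/27, h(4.125) = 8/13.
Sum = Δx · [h(0) + h(1.375) + h(2.75) + h(4.125)].
Sum ≈ 4.8625.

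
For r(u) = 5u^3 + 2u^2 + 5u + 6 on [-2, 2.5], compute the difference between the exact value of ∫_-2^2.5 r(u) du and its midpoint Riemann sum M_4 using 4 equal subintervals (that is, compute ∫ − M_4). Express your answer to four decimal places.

2.7290

Exact integral: ∫_-2^2.5 r(u) du = 77.203125.
M_4 ≈ 74.474121.
Error ≈ 77.203125 − 74.474121 ≈ 2.7290.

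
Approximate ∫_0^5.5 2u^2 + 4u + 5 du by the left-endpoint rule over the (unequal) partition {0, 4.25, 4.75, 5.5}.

102.15625

Subinterval widths: 4.25, 0.5, 0.75.
Left endpoints: 0, 4.25, 4.75.
f(0) = 5, f(4.25) = 58.125, f(4.75) = 69.125.
Sum = Σ Δu_i · f(u_i).
Sum = 102.15625.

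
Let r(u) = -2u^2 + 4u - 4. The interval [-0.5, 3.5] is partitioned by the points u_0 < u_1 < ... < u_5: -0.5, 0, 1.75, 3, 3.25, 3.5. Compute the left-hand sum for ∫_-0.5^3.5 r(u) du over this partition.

-19.6875

Subinterval widths: 0.5, 1.75, 1.25, 0.25, 0.25.
Left endpoints: -0.5, 0, 1.75, 3, 3.25.
r(-0.5) = -6.5, r(0) = -4, r(1.75) = -3.125, r(3) = -10, r(3.25) = -12.125.
Sum = Σ Δu_i · r(u_i).
Sum = -19.6875.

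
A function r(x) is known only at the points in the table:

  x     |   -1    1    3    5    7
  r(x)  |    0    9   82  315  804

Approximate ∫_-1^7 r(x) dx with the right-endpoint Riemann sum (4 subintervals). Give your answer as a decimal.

Δx = 2.
Sum = 2·[9 + 82 + 315 + 804] = 2420.

2420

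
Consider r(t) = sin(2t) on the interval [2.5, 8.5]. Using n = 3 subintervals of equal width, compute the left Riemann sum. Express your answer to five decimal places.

Δt = (8.5 − 2.5)/3 = 2.
Left endpoints: 2.5, 4.5, 6.5.
r(2.5) ≈ -0.95892, r(4.5) ≈ 0.41212, r(6.5) ≈ 0.42017.
Sum = Δt · [r(2.5) + r(4.5) + r(6.5)].
Sum ≈ -0.25328.

-0.25328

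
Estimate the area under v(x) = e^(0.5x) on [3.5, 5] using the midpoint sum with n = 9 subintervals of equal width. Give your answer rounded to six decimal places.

Δx = (5 − 3.5)/9 = 1/6.
Midpoints: 43/12, 3.75, 47/12, 49/12, 4.25, 53/12, 55/12, 4.75, 59/12.
v(43/12) ≈ 5.999443, v(3.75) ≈ 6.520819, v(47/12) ≈ 7.087505, v(49/12) ≈ 7.703438, v(4.25) ≈ 8.372897, v(53/12) ≈ 9.100536, v(55/12) ≈ 9.891410, v(4.75) ≈ 10.751013, v(59/12) ≈ 11.685320.
Sum = Δx · [v(43/12) + v(3.75) + v(47/12) + ...].
Sum ≈ 12.852063.

12.852063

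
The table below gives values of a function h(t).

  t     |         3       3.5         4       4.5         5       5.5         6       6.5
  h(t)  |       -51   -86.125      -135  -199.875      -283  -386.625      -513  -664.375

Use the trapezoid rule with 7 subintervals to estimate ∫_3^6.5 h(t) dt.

-980.65625

Δt = 0.5.
T_7 = (0.5/2)·[(-51) + 2·(-86.125) + 2·(-135) + 2·(-199.875) + 2·(-283) + 2·(-386.625) + 2·(-513) + (-664.375)] = -980.65625.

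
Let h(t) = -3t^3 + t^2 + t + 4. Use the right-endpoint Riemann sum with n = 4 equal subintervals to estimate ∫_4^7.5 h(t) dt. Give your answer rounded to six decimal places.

Δt = (7.5 − 4)/4 = 0.875.
Right endpoints: 4.875, 5.75, 6.625, 7.5.
h(4.875) = -161245/512, h(5.75) = -527.515625, h(6.625) = -418719/512, h(7.5) = -1197.875.
Sum = Δt · [h(4.875) + h(5.75) + h(6.625) + h(7.5)].
Sum ≈ -2500.866211.

-2500.866211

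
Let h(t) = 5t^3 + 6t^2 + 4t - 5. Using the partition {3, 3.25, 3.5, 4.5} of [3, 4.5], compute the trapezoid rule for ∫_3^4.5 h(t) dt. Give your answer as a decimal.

Subinterval widths: 0.25, 0.25, 1.
h(3) = 196, h(3.25) = 243.015625, h(3.5) = 296.875, h(4.5) = 590.125.
On each subinterval the trapezoid contributes (Δt_i/2)·[h(t_{i-1}) + h(t_i)].
Sum = 565.86328125.

565.86328125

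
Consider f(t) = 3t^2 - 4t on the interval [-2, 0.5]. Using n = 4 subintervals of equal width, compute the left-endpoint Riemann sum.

Δt = (0.5 − (-2))/4 = 0.625.
Left endpoints: -2, -1.375, -0.75, -0.125.
f(-2) = 20, f(-1.375) = 11.171875, f(-0.75) = 4.6875, f(-0.125) = 0.546875.
Sum = Δt · [f(-2) + f(-1.375) + f(-0.75) + f(-0.125)].
Sum = 22.75390625.

22.75390625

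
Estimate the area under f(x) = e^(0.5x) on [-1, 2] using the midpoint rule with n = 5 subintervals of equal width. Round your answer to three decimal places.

Δx = (2 − (-1))/5 = 0.6.
Midpoints: -0.7, -0.1, 0.5, 1.1, 1.7.
f(-0.7) ≈ 0.705, f(-0.1) ≈ 0.951, f(0.5) ≈ 1.284, f(1.1) ≈ 1.733, f(1.7) ≈ 2.340.
Sum = Δx · [f(-0.7) + f(-0.1) + f(0.5) + f(1.1) + f(1.7)].
Sum ≈ 4.208.

4.208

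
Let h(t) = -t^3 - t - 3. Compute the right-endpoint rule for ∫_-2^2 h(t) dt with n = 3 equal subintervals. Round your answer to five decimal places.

-25.33333

Δt = (2 − (-2))/3 = 4/3.
Right endpoints: -2/3, 2/3, 2.
h(-2/3) = -55/27, h(2/3) = -107/27, h(2) = -13.
Sum = Δt · [h(-2/3) + h(2/3) + h(2)].
Sum ≈ -25.33333.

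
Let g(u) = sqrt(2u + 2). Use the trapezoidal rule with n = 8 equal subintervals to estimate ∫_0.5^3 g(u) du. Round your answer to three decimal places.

Δu = (3 − 0.5)/8 = 0.3125.
g(0.5) ≈ 1.732, g(0.8125) ≈ 1.904, g(1.125) ≈ 2.062, g(1.4375) ≈ 2.208, g(1.75) ≈ 2.345, g(2.0625) ≈ 2.475, g(2.375) ≈ 2.598, g(2.6875) ≈ 2.716, g(3) ≈ 2.828.
T_8 = (Δu/2)·[g(u_0) + 2g(u_1) + ... + 2g(u_{7}) + g(u_8)].
Sum ≈ 5.809.

5.809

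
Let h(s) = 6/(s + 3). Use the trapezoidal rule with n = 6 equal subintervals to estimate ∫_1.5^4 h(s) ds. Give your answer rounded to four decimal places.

2.6535

Δs = (4 − 1.5)/6 = 5/12.
h(1.5) = 4/3, h(23/12) = 72/59, h(7/3) = 1.125, h(2.75) = 24/23, h(19/6) = 36/37, h(43/12) = 72/79, h(4) = 6/7.
T_6 = (Δs/2)·[h(s_0) + 2h(s_1) + ... + 2h(s_{5}) + h(s_6)].
Sum ≈ 2.6535.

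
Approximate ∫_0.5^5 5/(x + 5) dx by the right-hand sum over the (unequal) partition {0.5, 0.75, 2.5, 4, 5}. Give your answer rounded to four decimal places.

2.7174

Subinterval widths: 0.25, 1.75, 1.5, 1.
Right endpoints: 0.75, 2.5, 4, 5.
f(0.75) = 20/23, f(2.5) = 2/3, f(4) = 5/9, f(5) = 0.5.
Sum = Σ Δx_i · f(x_i).
Sum ≈ 2.7174.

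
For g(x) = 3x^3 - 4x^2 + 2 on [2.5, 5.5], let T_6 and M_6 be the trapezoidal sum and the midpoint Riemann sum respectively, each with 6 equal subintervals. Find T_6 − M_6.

T_6 = 466.
M_6 = 460.
T_6 − M_6 = 6.

6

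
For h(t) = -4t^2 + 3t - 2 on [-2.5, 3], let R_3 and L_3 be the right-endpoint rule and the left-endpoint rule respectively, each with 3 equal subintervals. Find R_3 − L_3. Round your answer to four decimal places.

R_3 ≈ -70.990741.
L_3 ≈ -81.074074.
R_3 − L_3 ≈ 10.0833.

10.0833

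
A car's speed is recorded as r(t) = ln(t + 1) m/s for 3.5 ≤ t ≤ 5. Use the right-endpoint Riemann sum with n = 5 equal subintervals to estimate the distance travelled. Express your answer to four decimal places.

2.5249

Δt = (5 − 3.5)/5 = 0.3.
Right endpoints: 3.8, 4.1, 4.4, 4.7, 5.
r(3.8) ≈ 1.5686, r(4.1) ≈ 1.6292, r(4.4) ≈ 1.6864, r(4.7) ≈ 1.7405, r(5) ≈ 1.7918.
Sum = Δt · [r(3.8) + r(4.1) + r(4.4) + r(4.7) + r(5)].
Sum ≈ 2.5249.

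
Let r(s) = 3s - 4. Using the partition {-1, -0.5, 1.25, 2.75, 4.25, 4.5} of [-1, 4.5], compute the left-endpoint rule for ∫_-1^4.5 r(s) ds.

-4.9375

Subinterval widths: 0.5, 1.75, 1.5, 1.5, 0.25.
Left endpoints: -1, -0.5, 1.25, 2.75, 4.25.
r(-1) = -7, r(-0.5) = -5.5, r(1.25) = -0.25, r(2.75) = 4.25, r(4.25) = 8.75.
Sum = Σ Δs_i · r(s_i).
Sum = -4.9375.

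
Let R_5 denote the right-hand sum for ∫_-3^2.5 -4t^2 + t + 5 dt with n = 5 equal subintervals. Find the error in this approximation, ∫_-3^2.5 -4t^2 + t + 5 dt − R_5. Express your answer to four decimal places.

Exact integral: ∫_-3^2.5 f(t) dt ≈ -30.708333.
R_5 = -26.07.
Error ≈ -30.708333 − (-26.07) ≈ -4.6383.

-4.6383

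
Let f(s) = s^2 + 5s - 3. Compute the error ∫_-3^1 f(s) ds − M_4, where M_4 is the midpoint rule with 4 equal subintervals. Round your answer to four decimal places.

0.3333

Exact integral: ∫_-3^1 f(s) ds ≈ -22.666667.
M_4 = -23.
Error ≈ -22.666667 − (-23) ≈ 0.3333.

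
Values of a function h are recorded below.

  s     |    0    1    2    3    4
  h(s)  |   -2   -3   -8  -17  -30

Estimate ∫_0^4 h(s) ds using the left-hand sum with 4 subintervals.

Δs = 1.
Sum = 1·[(-2) + (-3) + (-8) + (-17)] = -30.

-30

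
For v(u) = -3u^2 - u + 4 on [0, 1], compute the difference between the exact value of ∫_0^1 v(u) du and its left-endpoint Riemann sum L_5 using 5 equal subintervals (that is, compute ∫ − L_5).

-0.38

Exact integral: ∫_0^1 v(u) du = 2.5.
L_5 = 2.88.
Error = 2.5 − 2.88 = -0.38.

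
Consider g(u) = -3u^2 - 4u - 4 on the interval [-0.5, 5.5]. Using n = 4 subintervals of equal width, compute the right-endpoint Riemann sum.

Δu = (5.5 − (-0.5))/4 = 1.5.
Right endpoints: 1, 2.5, 4, 5.5.
g(1) = -11, g(2.5) = -32.75, g(4) = -68, g(5.5) = -116.75.
Sum = Δu · [g(1) + g(2.5) + g(4) + g(5.5)].
Sum = -342.75.

-342.75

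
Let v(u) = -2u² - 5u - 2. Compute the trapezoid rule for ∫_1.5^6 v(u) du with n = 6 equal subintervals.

Δu = (6 − 1.5)/6 = 0.75.
v(1.5) = -14, v(2.25) = -23.375, v(3) = -35, v(3.75) = -48.875, v(4.5) = -65, v(5.25) = -83.375, v(6) = -104.
T_6 = (Δu/2)·[v(u_0) + 2v(u_1) + ... + 2v(u_{5}) + v(u_6)].
Sum = -235.96875.

-235.96875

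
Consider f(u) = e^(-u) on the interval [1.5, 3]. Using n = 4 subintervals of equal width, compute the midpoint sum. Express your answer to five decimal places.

Δu = (3 − 1.5)/4 = 0.375.
Midpoints: 1.6875, 2.0625, 2.4375, 2.8125.
f(1.6875) ≈ 0.18498, f(2.0625) ≈ 0.12714, f(2.4375) ≈ 0.08738, f(2.8125) ≈ 0.06005.
Sum = Δu · [f(1.6875) + f(2.0625) + f(2.4375) + f(2.8125)].
Sum ≈ 0.17233.

0.17233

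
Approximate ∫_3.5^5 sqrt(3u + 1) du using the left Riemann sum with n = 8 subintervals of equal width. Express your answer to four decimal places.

5.4986

Δu = (5 − 3.5)/8 = 0.1875.
Left endpoints: 3.5, 3.6875, 3.875, 4.0625, 4.25, 4.4375, 4.625, 4.8125.
f(3.5) ≈ 3.3912, f(3.6875) ≈ 3.4731, f(3.875) ≈ 3.5532, f(4.0625) ≈ 3.6315, f(4.25) ≈ 3.7081, f(4.4375) ≈ 3.7832, f(4.625) ≈ 3.8568, f(4.8125) ≈ 3.9291.
Sum = Δu · [f(3.5) + f(3.6875) + f(3.875) + ...].
Sum ≈ 5.4986.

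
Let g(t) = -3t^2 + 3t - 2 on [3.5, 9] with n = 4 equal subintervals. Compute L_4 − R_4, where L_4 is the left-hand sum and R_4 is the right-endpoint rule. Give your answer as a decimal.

L_4 = -468.74609375.
R_4 = -729.65234375.
L_4 − R_4 = 260.90625.

260.90625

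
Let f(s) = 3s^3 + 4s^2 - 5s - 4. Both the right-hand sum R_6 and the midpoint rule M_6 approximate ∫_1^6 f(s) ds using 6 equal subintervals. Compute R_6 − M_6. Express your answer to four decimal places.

R_6 ≈ 1487.627315.
M_6 ≈ 1140.144676.
R_6 − M_6 ≈ 347.4826.

347.4826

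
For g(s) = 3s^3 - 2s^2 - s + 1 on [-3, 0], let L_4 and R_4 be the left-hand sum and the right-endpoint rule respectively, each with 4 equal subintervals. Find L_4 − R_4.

L_4 = -111.609375.
R_4 = -39.609375.
L_4 − R_4 = -72.

-72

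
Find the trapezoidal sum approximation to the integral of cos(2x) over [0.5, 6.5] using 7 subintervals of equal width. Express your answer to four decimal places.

Δx = (6.5 − 0.5)/7 = 6/7.
f(0.5) ≈ 0.5403, f(19/14) ≈ -0.9101, f(31/14) ≈ -0.2800, f(43/14) ≈ 0.9902, f(55/14) ≈ -0.0032, f(67/14) ≈ -0.9893, f(79/14) ≈ 0.2861, f(6.5) ≈ 0.9074.
T_7 = (Δx/2)·[f(x_0) + 2f(x_1) + ... + 2f(x_{6}) + f(x_7)].
Sum ≈ -0.1563.

-0.1563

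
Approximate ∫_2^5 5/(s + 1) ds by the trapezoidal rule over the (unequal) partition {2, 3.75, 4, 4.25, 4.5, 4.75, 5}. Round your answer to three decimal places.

Subinterval widths: 1.75, 0.25, 0.25, 0.25, 0.25, 0.25.
f(2) = 5/3, f(3.75) = 20/19, f(4) = 1, f(4.25) = 20/21, f(4.5) = 10/11, f(4.75) = 20/23, f(5) = 5/6.
On each subinterval the trapezoid contributes (Δs_i/2)·[f(s_{i-1}) + f(s_i)].
Sum ≈ 3.548.

3.548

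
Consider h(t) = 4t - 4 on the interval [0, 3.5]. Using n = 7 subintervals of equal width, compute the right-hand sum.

Δt = (3.5 − 0)/7 = 0.5.
Right endpoints: 0.5, 1, 1.5, 2, 2.5, 3, 3.5.
h(0.5) = -2, h(1) = 0, h(1.5) = 2, h(2) = 4, h(2.5) = 6, h(3) = 8, h(3.5) = 10.
Sum = Δt · [h(0.5) + h(1) + h(1.5) + ...].
Sum = 14.

14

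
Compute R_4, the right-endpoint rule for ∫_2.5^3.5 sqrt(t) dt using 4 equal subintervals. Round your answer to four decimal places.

Δt = (3.5 − 2.5)/4 = 0.25.
Right endpoints: 2.75, 3, 3.25, 3.5.
f(2.75) ≈ 1.6583, f(3) ≈ 1.7321, f(3.25) ≈ 1.8028, f(3.5) ≈ 1.8708.
Sum = Δt · [f(2.75) + f(3) + f(3.25) + f(3.5)].
Sum ≈ 1.7660.

1.7660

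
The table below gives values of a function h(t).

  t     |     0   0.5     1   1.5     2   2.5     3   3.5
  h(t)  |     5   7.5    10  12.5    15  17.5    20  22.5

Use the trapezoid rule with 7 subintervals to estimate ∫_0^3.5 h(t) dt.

48.125

Δt = 0.5.
T_7 = (0.5/2)·[5 + 2·7.5 + 2·10 + 2·12.5 + 2·15 + 2·17.5 + 2·20 + 22.5] = 48.125.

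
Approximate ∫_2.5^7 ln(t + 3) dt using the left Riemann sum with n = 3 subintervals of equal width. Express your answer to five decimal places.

8.68609

Δt = (7 − 2.5)/3 = 1.5.
Left endpoints: 2.5, 4, 5.5.
f(2.5) ≈ 1.70475, f(4) ≈ 1.94591, f(5.5) ≈ 2.14007.
Sum = Δt · [f(2.5) + f(4) + f(5.5)].
Sum ≈ 8.68609.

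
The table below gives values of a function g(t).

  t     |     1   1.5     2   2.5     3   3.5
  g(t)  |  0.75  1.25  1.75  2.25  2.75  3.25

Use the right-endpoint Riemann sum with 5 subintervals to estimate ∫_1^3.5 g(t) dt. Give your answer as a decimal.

5.625

Δt = 0.5.
Sum = 0.5·[1.25 + 1.75 + 2.25 + 2.75 + 3.25] = 5.625.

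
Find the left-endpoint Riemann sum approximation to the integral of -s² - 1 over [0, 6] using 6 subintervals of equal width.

-61

Δs = (6 − 0)/6 = 1.
Left endpoints: 0, 1, 2, 3, 4, 5.
f(0) = -1, f(1) = -2, f(2) = -5, f(3) = -10, f(4) = -17, f(5) = -26.
Sum = Δs · [f(0) + f(1) + f(2) + ...].
Sum = -61.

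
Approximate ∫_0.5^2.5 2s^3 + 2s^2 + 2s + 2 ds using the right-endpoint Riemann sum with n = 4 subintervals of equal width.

Δs = (2.5 − 0.5)/4 = 0.5.
Right endpoints: 1, 1.5, 2, 2.5.
f(1) = 8, f(1.5) = 16.25, f(2) = 30, f(2.5) = 50.75.
Sum = Δs · [f(1) + f(1.5) + f(2) + f(2.5)].
Sum = 52.5.

52.5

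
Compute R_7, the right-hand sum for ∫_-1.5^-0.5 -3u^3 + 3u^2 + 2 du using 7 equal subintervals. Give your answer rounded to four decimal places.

7.9158

Δu = (-0.5 − (-1.5))/7 = 1/7.
Right endpoints: -19/14, -17/14, -15/14, -13/14, -11/14, -9/14, -0.5.
f(-19/14) = 41227/2744, f(-17/14) = 32365/2744, f(-15/14) = 25063/2744, f(-13/14) = 19177/2744, f(-11/14) = 14563/2744, f(-9/14) = 11077/2744, f(-0.5) = 3.125.
Sum = Δu · [f(-19/14) + f(-17/14) + f(-15/14) + ...].
Sum ≈ 7.9158.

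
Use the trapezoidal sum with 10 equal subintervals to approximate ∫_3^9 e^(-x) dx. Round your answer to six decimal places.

0.051145

Δx = (9 − 3)/10 = 0.6.
f(3) ≈ 0.049787, f(3.6) ≈ 0.027324, f(4.2) ≈ 0.014996, f(4.8) ≈ 0.008230, f(5.4) ≈ 0.004517, f(6) ≈ 0.002479, f(6.6) ≈ 0.001360, f(7.2) ≈ 0.000747, f(7.8) ≈ 0.000410, f(8.4) ≈ 0.000225, f(9) ≈ 0.000123.
T_10 = (Δx/2)·[f(x_0) + 2f(x_1) + ... + 2f(x_{9}) + f(x_10)].
Sum ≈ 0.051145.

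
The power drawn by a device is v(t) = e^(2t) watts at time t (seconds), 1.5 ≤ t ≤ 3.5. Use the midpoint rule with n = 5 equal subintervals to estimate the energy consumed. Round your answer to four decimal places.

524.1833

Δt = (3.5 − 1.5)/5 = 0.4.
Midpoints: 1.7, 2.1, 2.5, 2.9, 3.3.
v(1.7) ≈ 29.9641, v(2.1) ≈ 66.6863, v(2.5) ≈ 148.4132, v(2.9) ≈ 330.2996, v(3.3) ≈ 735.0952.
Sum = Δt · [v(1.7) + v(2.1) + v(2.5) + v(2.9) + v(3.3)].
Sum ≈ 524.1833.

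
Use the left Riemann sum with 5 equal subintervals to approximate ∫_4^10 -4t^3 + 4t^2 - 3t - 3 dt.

Δt = (10 − 4)/5 = 1.2.
Left endpoints: 4, 5.2, 6.4, 7.6, 8.8.
f(4) = -207, f(5.2) = -472.872, f(6.4) = -906.936, f(7.6) = -1550.664, f(8.8) = -2445.528.
Sum = Δt · [f(4) + f(5.2) + f(6.4) + f(7.6) + f(8.8)].
Sum = -6699.6.

-6699.6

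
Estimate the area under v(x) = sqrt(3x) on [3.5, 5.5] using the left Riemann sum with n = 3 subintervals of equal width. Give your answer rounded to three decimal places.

Δx = (5.5 − 3.5)/3 = 2/3.
Left endpoints: 3.5, 25/6, 29/6.
v(3.5) ≈ 3.240, v(25/6) ≈ 3.536, v(29/6) ≈ 3.808.
Sum = Δx · [v(3.5) + v(25/6) + v(29/6)].
Sum ≈ 7.056.

7.056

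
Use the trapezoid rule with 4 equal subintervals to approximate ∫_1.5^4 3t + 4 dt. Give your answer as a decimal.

30.625

Δt = (4 − 1.5)/4 = 0.625.
f(1.5) = 8.5, f(2.125) = 10.375, f(2.75) = 12.25, f(3.375) = 14.125, f(4) = 16.
T_4 = (Δt/2)·[f(t_0) + 2f(t_1) + 2f(t_2) + 2f(t_3) + f(t_4)].
Sum = 30.625.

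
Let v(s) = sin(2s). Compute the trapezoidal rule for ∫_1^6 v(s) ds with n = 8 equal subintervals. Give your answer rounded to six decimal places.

Δs = (6 − 1)/8 = 0.625.
v(1) ≈ 0.909297, v(1.625) ≈ -0.108195, v(2.25) ≈ -0.977530, v(2.875) ≈ -0.508279, v(3.5) ≈ 0.656987, v(4.125) ≈ 0.922604, v(4.75) ≈ -0.075151, v(5.375) ≈ -0.969998, v(6) ≈ -0.536573.
T_8 = (Δs/2)·[v(s_0) + 2v(s_1) + ... + 2v(s_{7}) + v(s_8)].
Sum ≈ -0.545750.

-0.545750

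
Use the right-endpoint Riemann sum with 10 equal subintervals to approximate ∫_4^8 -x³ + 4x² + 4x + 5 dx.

Δx = (8 − 4)/10 = 0.4.
Right endpoints: 4.4, 4.8, 5.2, 5.6, 6, 6.4, 6.8, 7.2, 7.6, 8.
f(4.4) = 14.856, f(4.8) = 5.768, f(5.2) = -6.648, f(5.6) = -22.776, f(6) = -43, f(6.4) = -67.704, f(6.8) = -97.272, f(7.2) = -132.088, f(7.6) = -172.536, f(8) = -219.
Sum = Δx · [f(4.4) + f(4.8) + f(5.2) + ...].
Sum = -296.16.

-296.16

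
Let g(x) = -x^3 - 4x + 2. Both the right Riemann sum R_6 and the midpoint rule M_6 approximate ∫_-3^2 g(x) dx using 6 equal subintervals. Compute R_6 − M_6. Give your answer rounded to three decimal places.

R_6 ≈ 14.20139.
M_6 ≈ 35.81597.
R_6 − M_6 ≈ -21.615.

-21.615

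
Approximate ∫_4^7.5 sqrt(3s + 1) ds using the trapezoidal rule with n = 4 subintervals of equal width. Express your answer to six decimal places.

14.892834

Δs = (7.5 − 4)/4 = 0.875.
f(4) ≈ 3.605551, f(4.875) ≈ 3.952847, f(5.75) ≈ 4.272002, f(6.625) ≈ 4.568917, f(7.5) ≈ 4.847680.
T_4 = (Δs/2)·[f(s_0) + 2f(s_1) + 2f(s_2) + 2f(s_3) + f(s_4)].
Sum ≈ 14.892834.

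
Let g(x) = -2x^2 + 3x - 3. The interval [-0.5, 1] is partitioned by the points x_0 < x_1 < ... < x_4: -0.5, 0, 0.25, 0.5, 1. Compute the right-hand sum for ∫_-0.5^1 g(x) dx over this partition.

-3.59375

Subinterval widths: 0.5, 0.25, 0.25, 0.5.
Right endpoints: 0, 0.25, 0.5, 1.
g(0) = -3, g(0.25) = -2.375, g(0.5) = -2, g(1) = -2.
Sum = Σ Δx_i · g(x_i).
Sum = -3.59375.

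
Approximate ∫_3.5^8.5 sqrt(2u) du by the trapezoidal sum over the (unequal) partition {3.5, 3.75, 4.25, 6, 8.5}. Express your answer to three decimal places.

17.153

Subinterval widths: 0.25, 0.5, 1.75, 2.5.
f(3.5) ≈ 2.646, f(3.75) ≈ 2.739, f(4.25) ≈ 2.915, f(6) ≈ 3.464, f(8.5) ≈ 4.123.
On each subinterval the trapezoid contributes (Δu_i/2)·[f(u_{i-1}) + f(u_i)].
Sum ≈ 17.153.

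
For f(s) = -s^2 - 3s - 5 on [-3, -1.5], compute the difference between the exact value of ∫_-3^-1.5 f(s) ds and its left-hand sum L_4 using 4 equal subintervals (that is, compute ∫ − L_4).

0.45703125

Exact integral: ∫_-3^-1.5 f(s) ds = -5.25.
L_4 = -5.70703125.
Error = -5.25 − (-5.70703125) = 0.45703125.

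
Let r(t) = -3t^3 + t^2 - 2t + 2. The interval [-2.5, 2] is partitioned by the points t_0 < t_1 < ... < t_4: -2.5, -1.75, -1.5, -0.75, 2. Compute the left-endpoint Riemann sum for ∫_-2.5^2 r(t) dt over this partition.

Subinterval widths: 0.75, 0.25, 0.75, 2.75.
Left endpoints: -2.5, -1.75, -1.5, -0.75.
r(-2.5) = 60.125, r(-1.75) = 24.640625, r(-1.5) = 17.375, r(-0.75) = 5.328125.
Sum = Σ Δt_i · r(t_i).
Sum = 78.9375.

78.9375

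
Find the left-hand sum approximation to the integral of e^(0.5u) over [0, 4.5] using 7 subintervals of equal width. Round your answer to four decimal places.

14.3932

Δu = (4.5 − 0)/7 = 9/14.
Left endpoints: 0, 9/14, 9/7, 27/14, 18/7, 45/14, 27/7.
f(0) ≈ 1.0000, f(9/14) ≈ 1.3791, f(9/7) ≈ 1.9019, f(27/14) ≈ 2.6229, f(18/7) ≈ 3.6173, f(45/14) ≈ 4.9885, f(27/7) ≈ 6.8797.
Sum = Δu · [f(0) + f(9/14) + f(9/7) + ...].
Sum ≈ 14.3932.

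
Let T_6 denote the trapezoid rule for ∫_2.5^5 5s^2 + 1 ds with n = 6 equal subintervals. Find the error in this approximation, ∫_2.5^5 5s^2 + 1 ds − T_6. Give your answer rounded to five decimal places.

-0.36169

Exact integral: ∫_2.5^5 f(s) ds ≈ 184.7916667.
T_6 ≈ 185.1533565.
Error ≈ 184.7916667 − 185.1533565 ≈ -0.36169.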